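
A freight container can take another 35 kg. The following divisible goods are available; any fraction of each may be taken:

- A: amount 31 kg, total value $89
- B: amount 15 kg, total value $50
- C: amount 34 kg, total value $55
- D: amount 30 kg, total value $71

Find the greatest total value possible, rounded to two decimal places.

107.42

Take in order of value per unit:
- B (50/15 per unit): all 15 → value 50, running total 50.00
- A (89/31 per unit): 20 of 31 → value 20×89/31 = 57.4194, running total 107.42
Total 107.42.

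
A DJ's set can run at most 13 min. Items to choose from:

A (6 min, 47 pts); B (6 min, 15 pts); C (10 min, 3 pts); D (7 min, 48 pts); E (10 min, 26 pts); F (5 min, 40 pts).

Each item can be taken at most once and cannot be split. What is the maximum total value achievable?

95 pts

Check high-value combinations within 13 min:
- A+D: duration 6+7=13, value 47+48=95
- D+F: duration 7+5=12, value 48+40=88
- A+F: duration 6+5=11, value 47+40=87
- B+D: duration 6+7=13, value 15+48=63
Best: 95 pts.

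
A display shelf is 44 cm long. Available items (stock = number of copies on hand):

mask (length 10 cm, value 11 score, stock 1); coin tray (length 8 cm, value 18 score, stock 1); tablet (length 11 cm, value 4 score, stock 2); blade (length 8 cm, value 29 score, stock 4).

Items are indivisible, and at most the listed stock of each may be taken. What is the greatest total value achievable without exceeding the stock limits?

Best selections within length 44 and stock limits:
- 1×coin tray + 4×blade: length 40, value 134
- 1×mask + 4×blade: length 42, value 127
- 1×tablet + 4×blade: length 43, value 120
Best: 134 score.

134 score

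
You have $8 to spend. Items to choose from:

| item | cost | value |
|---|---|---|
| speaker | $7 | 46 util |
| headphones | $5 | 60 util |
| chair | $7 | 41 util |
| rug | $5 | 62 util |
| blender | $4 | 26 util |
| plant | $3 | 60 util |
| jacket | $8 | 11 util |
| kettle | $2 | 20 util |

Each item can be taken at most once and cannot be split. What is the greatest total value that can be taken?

122 util

Check high-value combinations within $8:
- rug+plant: cost 5+3=8, value 62+60=122
- headphones+plant: cost 5+3=8, value 60+60=120
- blender+plant: cost 4+3=7, value 26+60=86
- rug+kettle: cost 5+2=7, value 62+20=82
Best: 122 util.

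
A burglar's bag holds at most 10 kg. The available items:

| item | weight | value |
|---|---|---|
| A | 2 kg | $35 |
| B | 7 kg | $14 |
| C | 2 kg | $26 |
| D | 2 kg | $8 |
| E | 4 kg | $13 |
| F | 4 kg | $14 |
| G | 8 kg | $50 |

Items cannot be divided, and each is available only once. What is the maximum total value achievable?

$85

This is a 0/1 knapsack; check combinations near the capacity.
- A+G: weight 2+8=10, value 35+50=85
- A+C+D+F: weight 2+2+2+4=10, value 35+26+8+14=83
- A+C+D+E: weight 2+2+2+4=10, value 35+26+8+13=82
- C+G: weight 2+8=10, value 26+50=76
Best: $85.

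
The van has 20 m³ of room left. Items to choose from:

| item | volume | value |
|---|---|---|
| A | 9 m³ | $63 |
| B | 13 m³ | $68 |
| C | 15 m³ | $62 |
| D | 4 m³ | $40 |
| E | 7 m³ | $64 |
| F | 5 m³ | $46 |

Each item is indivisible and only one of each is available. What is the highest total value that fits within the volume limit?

$167

Check high-value combinations within 20 m³:
- A+D+E: volume 9+4+7=20, value 63+40+64=167
- D+E+F: volume 4+7+5=16, value 40+64+46=150
- A+D+F: volume 9+4+5=18, value 63+40+46=149
Best: $167.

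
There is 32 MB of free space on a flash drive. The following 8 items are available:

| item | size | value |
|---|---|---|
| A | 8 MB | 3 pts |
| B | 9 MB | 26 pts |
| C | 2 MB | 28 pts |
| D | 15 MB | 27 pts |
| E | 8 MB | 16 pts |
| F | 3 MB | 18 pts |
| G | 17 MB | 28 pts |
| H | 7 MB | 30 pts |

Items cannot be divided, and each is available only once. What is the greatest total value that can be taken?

Check high-value combinations within 32 MB:
- B+C+E+F+H: size 9+2+8+3+7=29, value 26+28+16+18+30=118
- A+B+C+F+H: size 8+9+2+3+7=29, value 3+26+28+18+30=105
- C+F+G+H: size 2+3+17+7=29, value 28+18+28+30=104
Best: 118 pts.

118 pts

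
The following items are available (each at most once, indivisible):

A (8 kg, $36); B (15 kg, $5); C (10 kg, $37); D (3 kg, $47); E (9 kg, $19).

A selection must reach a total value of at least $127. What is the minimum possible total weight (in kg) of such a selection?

Subsets with value ≥ 127, sorted by total weight:
- A+C+D+E: weight 30, value 139
- A+B+C+D+E: weight 45, value 144
Minimum weight: 30 kg.

30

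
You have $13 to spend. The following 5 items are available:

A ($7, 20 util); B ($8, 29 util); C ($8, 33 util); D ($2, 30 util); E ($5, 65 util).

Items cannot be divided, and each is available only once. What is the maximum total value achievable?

Check high-value combinations within $13:
- C+E: cost 8+5=13, value 33+65=98
- D+E: cost 2+5=7, value 30+65=95
- B+E: cost 8+5=13, value 29+65=94
- A+E: cost 7+5=12, value 20+65=85
Best: 98 util.

98 util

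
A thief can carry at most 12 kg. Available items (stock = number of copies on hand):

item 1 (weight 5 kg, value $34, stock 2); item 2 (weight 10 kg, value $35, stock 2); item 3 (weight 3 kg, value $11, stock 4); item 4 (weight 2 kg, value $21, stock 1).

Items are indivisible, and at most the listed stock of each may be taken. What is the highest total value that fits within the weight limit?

$89

Best selections within weight 12 and stock limits:
- 2×item 1 + 1×item 4: weight 12, value 89
- 2×item 1: weight 10, value 68
Best: $89.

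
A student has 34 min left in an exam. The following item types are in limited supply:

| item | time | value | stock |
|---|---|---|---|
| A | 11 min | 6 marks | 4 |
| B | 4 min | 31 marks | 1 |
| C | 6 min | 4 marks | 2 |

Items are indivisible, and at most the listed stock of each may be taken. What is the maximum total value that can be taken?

47 marks

Top feasible selections:
- 2×A + 1×B + 1×C: time 32, value 47
- 1×A + 1×B + 2×C: time 27, value 45
- 2×A + 1×B: time 26, value 43
- 1×A + 1×B + 1×C: time 21, value 41
Best: 47 marks.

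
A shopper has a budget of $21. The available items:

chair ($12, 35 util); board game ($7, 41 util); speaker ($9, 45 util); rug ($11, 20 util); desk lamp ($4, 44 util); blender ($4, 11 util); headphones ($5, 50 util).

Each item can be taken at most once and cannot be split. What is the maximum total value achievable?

This is a 0/1 knapsack; check combinations near the capacity.
- board game+desk lamp+blender+headphones: cost 7+4+4+5=20, value 41+44+11+50=146
- speaker+desk lamp+headphones: cost 9+4+5=18, value 45+44+50=139
- board game+speaker+headphones: cost 7+9+5=21, value 41+45+50=136
Best: 146 util.

146 util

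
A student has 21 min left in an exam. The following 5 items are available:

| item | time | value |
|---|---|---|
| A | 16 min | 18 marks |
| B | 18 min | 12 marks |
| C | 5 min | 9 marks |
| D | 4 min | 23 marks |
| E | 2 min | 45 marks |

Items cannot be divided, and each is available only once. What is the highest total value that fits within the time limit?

77 marks

Check high-value combinations within 21 min:
- C+D+E: time 5+4+2=11, value 9+23+45=77
- D+E: time 4+2=6, value 23+45=68
- A+E: time 16+2=18, value 18+45=63
- B+E: time 18+2=20, value 12+45=57
Best: 77 marks.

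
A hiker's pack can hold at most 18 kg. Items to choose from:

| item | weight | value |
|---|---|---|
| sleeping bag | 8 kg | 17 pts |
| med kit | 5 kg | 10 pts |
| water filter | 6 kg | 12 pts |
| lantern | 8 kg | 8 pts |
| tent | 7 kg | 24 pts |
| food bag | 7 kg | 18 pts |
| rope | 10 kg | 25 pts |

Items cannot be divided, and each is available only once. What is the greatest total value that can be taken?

Check high-value combinations within 18 kg:
- tent+rope: weight 7+10=17, value 24+25=49
- med kit+water filter+tent: weight 5+6+7=18, value 10+12+24=46
- food bag+rope: weight 7+10=17, value 18+25=43
Best: 49 pts.

49 pts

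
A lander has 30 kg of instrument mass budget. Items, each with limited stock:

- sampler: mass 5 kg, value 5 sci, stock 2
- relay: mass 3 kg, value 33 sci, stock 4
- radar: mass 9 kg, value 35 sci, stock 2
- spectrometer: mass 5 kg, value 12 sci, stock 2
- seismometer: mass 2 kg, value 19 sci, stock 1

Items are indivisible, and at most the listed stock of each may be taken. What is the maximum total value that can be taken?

202 sci

Best selections within mass 30 and stock limits:
- 4×relay + 2×radar: mass 30, value 202
- 4×relay + 1×radar + 1×spectrometer + 1×seismometer: mass 28, value 198
- 1×sampler + 4×relay + 1×radar + 1×seismometer: mass 28, value 191
Best: 202 sci.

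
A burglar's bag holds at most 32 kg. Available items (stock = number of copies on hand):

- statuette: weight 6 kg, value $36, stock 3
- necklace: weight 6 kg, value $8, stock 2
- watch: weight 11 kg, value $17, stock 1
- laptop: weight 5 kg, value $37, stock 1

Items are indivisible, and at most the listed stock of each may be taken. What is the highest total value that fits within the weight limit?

$153

Best selections within weight 32 and stock limits:
- 3×statuette + 1×necklace + 1×laptop: weight 29, value 153
- 3×statuette + 1×laptop: weight 23, value 145
Best: $153.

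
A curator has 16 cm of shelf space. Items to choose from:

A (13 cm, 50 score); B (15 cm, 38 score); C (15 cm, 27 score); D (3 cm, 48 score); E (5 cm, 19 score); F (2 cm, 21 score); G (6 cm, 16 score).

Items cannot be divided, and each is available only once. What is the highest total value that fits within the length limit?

Check high-value combinations within 16 cm:
- D+E+F+G: length 3+5+2+6=16, value 48+19+21+16=104
- A+D: length 13+3=16, value 50+48=98
- D+E+F: length 3+5+2=10, value 48+19+21=88
- D+F+G: length 3+2+6=11, value 48+21+16=85
Best: 104 score.

104 score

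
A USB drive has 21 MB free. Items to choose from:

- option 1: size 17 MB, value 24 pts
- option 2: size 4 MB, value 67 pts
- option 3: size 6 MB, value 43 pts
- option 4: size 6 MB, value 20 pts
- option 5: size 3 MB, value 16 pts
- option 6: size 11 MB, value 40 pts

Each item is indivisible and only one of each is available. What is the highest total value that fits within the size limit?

150 pts

Check high-value combinations within 21 MB:
- option 2+option 3+option 6: size 4+6+11=21, value 67+43+40=150
- option 2+option 3+option 4+option 5: size 4+6+6+3=19, value 67+43+20+16=146
- option 2+option 3+option 4: size 4+6+6=16, value 67+43+20=130
Best: 150 pts.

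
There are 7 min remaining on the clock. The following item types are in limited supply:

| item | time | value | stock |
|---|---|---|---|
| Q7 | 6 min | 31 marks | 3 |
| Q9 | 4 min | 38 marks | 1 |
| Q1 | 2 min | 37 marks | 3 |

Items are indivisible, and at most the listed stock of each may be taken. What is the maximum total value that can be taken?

111 marks

Top feasible selections:
- 3×Q1: time 6, value 111
- 1×Q9 + 1×Q1: time 6, value 75
- 2×Q1: time 4, value 74
Best: 111 marks.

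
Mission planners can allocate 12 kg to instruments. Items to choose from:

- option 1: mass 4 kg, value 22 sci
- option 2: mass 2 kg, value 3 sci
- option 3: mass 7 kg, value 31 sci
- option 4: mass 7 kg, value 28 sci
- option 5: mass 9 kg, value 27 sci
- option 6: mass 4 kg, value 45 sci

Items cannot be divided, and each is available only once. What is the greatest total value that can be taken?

76 sci

Check high-value combinations within 12 kg:
- option 3+option 6: mass 7+4=11, value 31+45=76
- option 4+option 6: mass 7+4=11, value 28+45=73
- option 1+option 2+option 6: mass 4+2+4=10, value 22+3+45=70
- option 1+option 6: mass 4+4=8, value 22+45=67
Best: 76 sci.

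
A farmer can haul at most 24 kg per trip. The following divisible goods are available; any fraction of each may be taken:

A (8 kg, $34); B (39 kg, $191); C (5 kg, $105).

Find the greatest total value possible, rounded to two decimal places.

Take in order of value per unit:
- C (105/5 per unit): all 5 → value 105, running total 105.00
- B (191/39 per unit): 19 of 39 → value 19×191/39 = 93.0513, running total 198.05
Total 198.05.

198.05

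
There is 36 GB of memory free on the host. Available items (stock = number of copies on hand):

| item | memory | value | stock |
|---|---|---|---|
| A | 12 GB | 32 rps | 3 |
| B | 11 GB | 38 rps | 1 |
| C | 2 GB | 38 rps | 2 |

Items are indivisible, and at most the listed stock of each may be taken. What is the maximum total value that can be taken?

146 rps

Best selections within memory 36 and stock limits:
- 1×A + 1×B + 2×C: memory 27, value 146
- 2×A + 2×C: memory 28, value 140
- 1×B + 2×C: memory 15, value 114
Best: 146 rps.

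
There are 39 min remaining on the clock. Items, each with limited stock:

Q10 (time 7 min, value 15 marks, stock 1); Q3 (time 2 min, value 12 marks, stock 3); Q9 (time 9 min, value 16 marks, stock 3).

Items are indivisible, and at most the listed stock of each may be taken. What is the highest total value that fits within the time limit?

87 marks

Best selections within time 39 and stock limits:
- 1×Q10 + 2×Q3 + 3×Q9: time 38, value 87
- 3×Q3 + 3×Q9: time 33, value 84
- 1×Q10 + 3×Q3 + 2×Q9: time 31, value 83
Best: 87 marks.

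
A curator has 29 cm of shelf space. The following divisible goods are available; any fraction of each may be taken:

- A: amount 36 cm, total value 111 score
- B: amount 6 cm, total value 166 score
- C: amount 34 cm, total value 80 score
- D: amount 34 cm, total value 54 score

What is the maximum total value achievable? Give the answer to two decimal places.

236.92

Take in order of value per unit:
- B (166/6 per unit): all 6 → value 166, running total 166.00
- A (111/36 per unit): 23 of 36 → value 23×111/36 = 70.9167, running total 236.92
Total 236.92.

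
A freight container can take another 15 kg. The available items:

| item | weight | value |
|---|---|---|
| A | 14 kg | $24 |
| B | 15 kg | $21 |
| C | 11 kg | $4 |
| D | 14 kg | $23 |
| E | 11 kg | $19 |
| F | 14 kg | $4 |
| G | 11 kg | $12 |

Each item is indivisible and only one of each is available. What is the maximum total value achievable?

$24

Check high-value combinations within 15 kg:
- A: weight 14, value 24
- D: weight 14, value 23
- B: weight 15, value 21
- E: weight 11, value 19
Best: $24.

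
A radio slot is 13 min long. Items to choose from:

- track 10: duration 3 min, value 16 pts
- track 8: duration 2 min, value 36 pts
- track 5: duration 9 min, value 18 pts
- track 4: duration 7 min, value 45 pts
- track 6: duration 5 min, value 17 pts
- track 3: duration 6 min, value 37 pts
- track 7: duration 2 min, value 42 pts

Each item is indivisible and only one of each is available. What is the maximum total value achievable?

Check high-value combinations within 13 min:
- track 10+track 8+track 3+track 7: duration 3+2+6+2=13, value 16+36+37+42=131
- track 8+track 4+track 7: duration 2+7+2=11, value 36+45+42=123
- track 8+track 3+track 7: duration 2+6+2=10, value 36+37+42=115
Best: 131 pts.

131 pts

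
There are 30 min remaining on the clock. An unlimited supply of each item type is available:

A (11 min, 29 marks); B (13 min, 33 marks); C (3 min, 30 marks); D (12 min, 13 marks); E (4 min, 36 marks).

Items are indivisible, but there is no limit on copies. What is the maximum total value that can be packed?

Best value-per-unit is C at 30/3, and filling with it alone uses time 10×3=30. No mix of the others beats 10×30 = 300.

300 marks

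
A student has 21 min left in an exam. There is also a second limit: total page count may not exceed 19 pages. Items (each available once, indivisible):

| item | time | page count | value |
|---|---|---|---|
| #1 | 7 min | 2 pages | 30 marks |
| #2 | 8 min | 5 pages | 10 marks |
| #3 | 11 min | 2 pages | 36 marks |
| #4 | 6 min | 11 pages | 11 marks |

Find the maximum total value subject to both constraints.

66 marks

Feasible sets respecting both limits:
- #1+#3: time 18, page count 4, value 66
- #1+#2+#4: time 21, page count 18, value 51
- #3+#4: time 17, page count 13, value 47
Best: 66 marks.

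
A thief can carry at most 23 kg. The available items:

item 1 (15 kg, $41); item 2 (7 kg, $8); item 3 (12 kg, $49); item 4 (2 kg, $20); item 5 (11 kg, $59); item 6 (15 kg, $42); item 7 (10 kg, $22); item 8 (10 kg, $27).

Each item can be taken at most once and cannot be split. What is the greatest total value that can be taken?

This is a 0/1 knapsack; check combinations near the capacity.
- item 3+item 5: weight 12+11=23, value 49+59=108
- item 4+item 5+item 8: weight 2+11+10=23, value 20+59+27=106
- item 4+item 5+item 7: weight 2+11+10=23, value 20+59+22=101
- item 2+item 4+item 5: weight 7+2+11=20, value 8+20+59=87
- item 5+item 8: weight 11+10=21, value 59+27=86
Best: $108.

$108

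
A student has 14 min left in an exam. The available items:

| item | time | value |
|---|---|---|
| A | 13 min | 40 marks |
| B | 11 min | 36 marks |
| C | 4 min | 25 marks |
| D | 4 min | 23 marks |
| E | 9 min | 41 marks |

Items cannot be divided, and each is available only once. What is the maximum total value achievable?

This is a 0/1 knapsack; check combinations near the capacity.
- C+E: time 4+9=13, value 25+41=66
- D+E: time 4+9=13, value 23+41=64
- C+D: time 4+4=8, value 25+23=48
- E: time 9, value 41
Best: 66 marks.

66 marks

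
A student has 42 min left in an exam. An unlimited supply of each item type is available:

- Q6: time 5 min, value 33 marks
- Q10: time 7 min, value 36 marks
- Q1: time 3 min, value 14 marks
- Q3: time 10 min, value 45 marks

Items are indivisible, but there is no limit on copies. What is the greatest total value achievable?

267 marks

Best value-per-unit is Q6 at 33/5; filling with it alone gives 8×33 = 264.
Optimal mix: 7×Q6 + 1×Q10 → time 42, value 267.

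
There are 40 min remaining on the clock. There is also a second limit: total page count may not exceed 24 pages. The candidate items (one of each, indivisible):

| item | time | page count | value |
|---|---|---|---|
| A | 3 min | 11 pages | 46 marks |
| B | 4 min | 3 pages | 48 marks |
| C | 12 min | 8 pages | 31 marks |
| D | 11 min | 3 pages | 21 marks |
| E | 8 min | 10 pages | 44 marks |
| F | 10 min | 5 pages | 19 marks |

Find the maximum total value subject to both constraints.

Feasible sets respecting both limits:
- B+C+D+E: time 35, page count 24, value 144
- A+B+E: time 15, page count 24, value 138
- A+B+D+F: time 28, page count 22, value 134
Best: 144 marks.

144 marks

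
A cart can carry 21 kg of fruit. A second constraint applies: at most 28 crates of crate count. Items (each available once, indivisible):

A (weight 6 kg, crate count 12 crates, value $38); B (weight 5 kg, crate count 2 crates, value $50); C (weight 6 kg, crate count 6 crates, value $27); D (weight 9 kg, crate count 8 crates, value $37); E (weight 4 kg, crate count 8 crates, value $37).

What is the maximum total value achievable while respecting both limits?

$152

Feasible sets respecting both limits:
- A+B+C+E: weight 21, crate count 28, value 152
- A+B+D: weight 20, crate count 22, value 125
- A+B+E: weight 15, crate count 22, value 125
Best: $152.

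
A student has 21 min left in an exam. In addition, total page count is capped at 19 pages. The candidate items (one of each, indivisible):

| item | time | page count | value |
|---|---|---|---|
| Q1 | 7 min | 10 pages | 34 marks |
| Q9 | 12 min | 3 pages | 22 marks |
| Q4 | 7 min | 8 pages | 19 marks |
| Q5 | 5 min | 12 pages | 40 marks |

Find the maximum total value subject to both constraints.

62 marks

Feasible sets respecting both limits:
- Q9+Q5: time 17, page count 15, value 62
- Q1+Q9: time 19, page count 13, value 56
- Q1+Q4: time 14, page count 18, value 53
- Q9+Q4: time 19, page count 11, value 41
Best: 62 marks.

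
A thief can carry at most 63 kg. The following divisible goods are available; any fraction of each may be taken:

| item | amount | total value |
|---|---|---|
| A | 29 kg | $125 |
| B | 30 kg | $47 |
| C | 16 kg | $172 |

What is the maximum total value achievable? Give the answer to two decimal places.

Take in order of value per unit:
- C (172/16 per unit): all 16 → value 172, running total 172.00
- A (125/29 per unit): all 29 → value 125, running total 297.00
- B (47/30 per unit): 18 of 30 → value 18×47/30 = 28.2000, running total 325.20
Total 325.20.

325.20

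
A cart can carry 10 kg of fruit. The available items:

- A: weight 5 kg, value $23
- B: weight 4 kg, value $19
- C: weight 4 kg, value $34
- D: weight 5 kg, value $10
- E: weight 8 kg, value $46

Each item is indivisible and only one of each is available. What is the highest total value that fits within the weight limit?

$57

Check high-value combinations within 10 kg:
- A+C: weight 5+4=9, value 23+34=57
- B+C: weight 4+4=8, value 19+34=53
- E: weight 8, value 46
- C+D: weight 4+5=9, value 34+10=44
Best: $57.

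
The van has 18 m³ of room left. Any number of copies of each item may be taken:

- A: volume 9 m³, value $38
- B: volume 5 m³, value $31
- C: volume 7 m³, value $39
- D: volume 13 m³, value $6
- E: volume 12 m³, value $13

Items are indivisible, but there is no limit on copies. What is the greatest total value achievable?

Best value-per-unit is B at 31/5; filling with it alone gives 3×31 = 93.
Optimal mix: 2×B + 1×C → volume 17, value 101.

$101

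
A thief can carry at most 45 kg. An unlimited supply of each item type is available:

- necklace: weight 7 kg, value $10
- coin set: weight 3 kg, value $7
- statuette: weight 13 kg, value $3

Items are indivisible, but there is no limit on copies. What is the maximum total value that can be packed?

Best value-per-unit is coin set at 7/3, and filling with it alone uses weight 15×3=45. No mix of the others beats 15×7 = 105.

$105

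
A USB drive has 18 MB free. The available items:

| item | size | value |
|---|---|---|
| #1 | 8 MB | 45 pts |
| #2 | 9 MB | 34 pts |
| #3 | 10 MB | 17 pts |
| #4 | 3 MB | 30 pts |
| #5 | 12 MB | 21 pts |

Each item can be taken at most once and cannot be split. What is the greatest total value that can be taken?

This is a 0/1 knapsack; check combinations near the capacity.
- #1+#2: size 8+9=17, value 45+34=79
- #1+#4: size 8+3=11, value 45+30=75
- #2+#4: size 9+3=12, value 34+30=64
- #1+#3: size 8+10=18, value 45+17=62
Best: 79 pts.

79 pts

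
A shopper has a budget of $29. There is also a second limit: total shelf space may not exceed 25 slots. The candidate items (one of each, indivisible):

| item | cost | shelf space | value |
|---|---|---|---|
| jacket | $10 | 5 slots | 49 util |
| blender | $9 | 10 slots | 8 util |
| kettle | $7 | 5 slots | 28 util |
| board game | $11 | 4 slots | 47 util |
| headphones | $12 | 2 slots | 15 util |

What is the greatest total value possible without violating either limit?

124 util

Feasible sets respecting both limits:
- jacket+kettle+board game: cost 28, shelf space 14, value 124
- jacket+board game: cost 21, shelf space 9, value 96
- jacket+kettle+headphones: cost 29, shelf space 12, value 92
Best: 124 util.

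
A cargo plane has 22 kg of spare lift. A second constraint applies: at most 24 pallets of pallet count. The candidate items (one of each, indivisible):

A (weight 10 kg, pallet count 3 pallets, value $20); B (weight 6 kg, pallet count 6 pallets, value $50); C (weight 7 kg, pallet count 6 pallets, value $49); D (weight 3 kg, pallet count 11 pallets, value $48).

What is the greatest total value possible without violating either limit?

Feasible sets respecting both limits:
- B+C+D: weight 16, pallet count 23, value 147
- A+B+D: weight 19, pallet count 20, value 118
- A+C+D: weight 20, pallet count 20, value 117
- B+C: weight 13, pallet count 12, value 99
Best: $147.

$147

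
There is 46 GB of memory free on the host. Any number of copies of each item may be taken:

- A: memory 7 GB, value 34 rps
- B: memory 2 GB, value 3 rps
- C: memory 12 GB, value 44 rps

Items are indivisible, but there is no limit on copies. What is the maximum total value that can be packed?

Best value-per-unit is A at 34/7; filling with it alone gives 6×34 = 204.
Optimal mix: 6×A + 2×B → memory 46, value 210.

210 rps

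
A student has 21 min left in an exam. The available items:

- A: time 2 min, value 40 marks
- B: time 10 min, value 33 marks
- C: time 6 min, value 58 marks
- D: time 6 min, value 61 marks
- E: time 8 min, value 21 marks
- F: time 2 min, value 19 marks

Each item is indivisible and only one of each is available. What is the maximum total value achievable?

178 marks

Check high-value combinations within 21 min:
- A+C+D+F: time 2+6+6+2=16, value 40+58+61+19=178
- A+C+D: time 2+6+6=14, value 40+58+61=159
- A+B+D+F: time 2+10+6+2=20, value 40+33+61+19=153
- A+B+C+F: time 2+10+6+2=20, value 40+33+58+19=150
- A+D+E+F: time 2+6+8+2=18, value 40+61+21+19=141
Best: 178 marks.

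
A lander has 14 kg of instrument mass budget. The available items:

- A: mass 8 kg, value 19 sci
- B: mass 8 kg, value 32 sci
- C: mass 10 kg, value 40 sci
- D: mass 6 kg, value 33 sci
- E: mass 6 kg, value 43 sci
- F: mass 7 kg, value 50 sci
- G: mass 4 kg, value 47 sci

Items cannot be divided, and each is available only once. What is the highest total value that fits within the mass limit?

97 sci

Check high-value combinations within 14 kg:
- F+G: mass 7+4=11, value 50+47=97
- E+F: mass 6+7=13, value 43+50=93
- E+G: mass 6+4=10, value 43+47=90
- C+G: mass 10+4=14, value 40+47=87
Best: 97 sci.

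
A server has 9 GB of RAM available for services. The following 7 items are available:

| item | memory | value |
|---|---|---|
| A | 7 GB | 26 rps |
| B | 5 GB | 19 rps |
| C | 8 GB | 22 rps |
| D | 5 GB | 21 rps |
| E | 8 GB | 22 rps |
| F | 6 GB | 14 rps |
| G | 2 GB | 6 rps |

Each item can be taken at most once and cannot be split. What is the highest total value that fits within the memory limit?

Check high-value combinations within 9 GB:
- A+G: memory 7+2=9, value 26+6=32
- D+G: memory 5+2=7, value 21+6=27
- A: memory 7, value 26
- B+G: memory 5+2=7, value 19+6=25
- C: memory 8, value 22
Best: 32 rps.

32 rps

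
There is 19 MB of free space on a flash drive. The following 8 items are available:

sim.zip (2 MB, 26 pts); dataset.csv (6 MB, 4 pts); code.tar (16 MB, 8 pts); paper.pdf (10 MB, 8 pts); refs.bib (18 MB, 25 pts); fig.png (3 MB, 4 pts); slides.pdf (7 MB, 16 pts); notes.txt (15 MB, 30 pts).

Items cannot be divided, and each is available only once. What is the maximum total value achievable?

Check high-value combinations within 19 MB:
- sim.zip+notes.txt: size 2+15=17, value 26+30=56
- sim.zip+dataset.csv+fig.png+slides.pdf: size 2+6+3+7=18, value 26+4+4+16=50
- sim.zip+paper.pdf+slides.pdf: size 2+10+7=19, value 26+8+16=50
- sim.zip+fig.png+slides.pdf: size 2+3+7=12, value 26+4+16=46
- sim.zip+dataset.csv+slides.pdf: size 2+6+7=15, value 26+4+16=46
Best: 56 pts.

56 pts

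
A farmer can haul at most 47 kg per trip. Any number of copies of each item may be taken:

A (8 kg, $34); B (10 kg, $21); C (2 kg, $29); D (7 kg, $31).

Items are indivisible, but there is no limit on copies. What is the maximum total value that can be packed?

Best value-per-unit is C at 29/2, and filling with it alone uses weight 23×2=46. No mix of the others beats 23×29 = 667.

$667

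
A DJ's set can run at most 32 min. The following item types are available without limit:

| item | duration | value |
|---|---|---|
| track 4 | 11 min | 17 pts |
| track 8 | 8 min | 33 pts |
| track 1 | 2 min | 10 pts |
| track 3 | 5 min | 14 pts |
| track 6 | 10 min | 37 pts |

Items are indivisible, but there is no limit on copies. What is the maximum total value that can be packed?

160 pts

Best value-per-unit is track 1 at 10/2, and filling with it alone uses duration 16×2=32. No mix of the others beats 16×10 = 160.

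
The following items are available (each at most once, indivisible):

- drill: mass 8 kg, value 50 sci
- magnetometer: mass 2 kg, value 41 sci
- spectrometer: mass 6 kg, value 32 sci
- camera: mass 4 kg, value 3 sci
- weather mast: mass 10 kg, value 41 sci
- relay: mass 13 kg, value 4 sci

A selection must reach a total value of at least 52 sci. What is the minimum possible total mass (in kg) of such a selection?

8

Subsets with value ≥ 52, sorted by total mass:
- magnetometer+spectrometer: mass 8, value 73
- drill+magnetometer: mass 10, value 91
- magnetometer+weather mast: mass 12, value 82
- magnetometer+spectrometer+camera: mass 12, value 76
Minimum mass: 8 kg.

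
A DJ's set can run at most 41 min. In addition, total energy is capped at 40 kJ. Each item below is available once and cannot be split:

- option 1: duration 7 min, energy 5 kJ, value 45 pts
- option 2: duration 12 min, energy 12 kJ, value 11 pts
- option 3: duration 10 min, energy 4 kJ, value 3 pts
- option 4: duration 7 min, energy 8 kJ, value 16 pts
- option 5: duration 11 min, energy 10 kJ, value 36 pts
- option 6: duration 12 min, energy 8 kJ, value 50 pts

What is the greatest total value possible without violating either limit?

147 pts

Feasible sets respecting both limits:
- option 1+option 4+option 5+option 6: duration 37, energy 31, value 147
- option 1+option 3+option 5+option 6: duration 40, energy 27, value 134
- option 1+option 5+option 6: duration 30, energy 23, value 131
Best: 147 pts.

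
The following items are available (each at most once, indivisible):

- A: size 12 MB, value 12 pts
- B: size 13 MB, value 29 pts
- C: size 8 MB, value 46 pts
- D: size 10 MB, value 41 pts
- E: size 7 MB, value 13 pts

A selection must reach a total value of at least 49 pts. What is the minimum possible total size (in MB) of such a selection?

15

Subsets with value ≥ 49, sorted by total size:
- C+E: size 15, value 59
- D+E: size 17, value 54
Minimum size: 15 MB.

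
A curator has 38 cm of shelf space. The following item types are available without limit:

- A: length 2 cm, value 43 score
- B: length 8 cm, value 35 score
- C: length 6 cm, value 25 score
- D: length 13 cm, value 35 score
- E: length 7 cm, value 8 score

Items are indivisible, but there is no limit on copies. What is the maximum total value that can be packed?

Best value-per-unit is A at 43/2, and filling with it alone uses length 19×2=38. No mix of the others beats 19×43 = 817.

817 score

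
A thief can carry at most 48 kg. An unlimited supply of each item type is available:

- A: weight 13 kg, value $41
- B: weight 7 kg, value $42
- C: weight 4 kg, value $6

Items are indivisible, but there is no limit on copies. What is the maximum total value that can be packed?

$258

Best value-per-unit is B at 42/7; filling with it alone gives 6×42 = 252.
Optimal mix: 6×B + 1×C → weight 46, value 258.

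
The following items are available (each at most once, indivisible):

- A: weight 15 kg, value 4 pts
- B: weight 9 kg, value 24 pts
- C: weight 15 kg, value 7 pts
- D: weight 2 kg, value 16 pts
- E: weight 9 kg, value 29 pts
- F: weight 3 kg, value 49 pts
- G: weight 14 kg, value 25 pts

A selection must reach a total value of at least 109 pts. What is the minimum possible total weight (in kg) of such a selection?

Subsets with value ≥ 109, sorted by total weight:
- B+D+E+F: weight 23, value 118
- D+E+F+G: weight 28, value 119
Minimum weight: 23 kg.

23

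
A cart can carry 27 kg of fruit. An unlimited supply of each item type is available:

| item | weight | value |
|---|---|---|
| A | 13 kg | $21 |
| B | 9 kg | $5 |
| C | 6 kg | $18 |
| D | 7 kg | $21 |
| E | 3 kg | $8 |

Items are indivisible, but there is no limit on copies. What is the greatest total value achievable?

$81

Best value-per-unit is C at 18/6; filling with it alone gives 4×18 = 72.
Optimal mix: 1×C + 3×D → weight 27, value 81.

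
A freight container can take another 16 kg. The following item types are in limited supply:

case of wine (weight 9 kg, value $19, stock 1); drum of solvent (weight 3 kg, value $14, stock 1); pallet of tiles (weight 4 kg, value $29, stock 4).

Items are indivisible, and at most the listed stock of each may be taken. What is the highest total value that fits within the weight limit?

$116

Best selections within weight 16 and stock limits:
- 4×pallet of tiles: weight 16, value 116
- 1×drum of solvent + 3×pallet of tiles: weight 15, value 101
- 3×pallet of tiles: weight 12, value 87
- 1×drum of solvent + 2×pallet of tiles: weight 11, value 72
Best: $116.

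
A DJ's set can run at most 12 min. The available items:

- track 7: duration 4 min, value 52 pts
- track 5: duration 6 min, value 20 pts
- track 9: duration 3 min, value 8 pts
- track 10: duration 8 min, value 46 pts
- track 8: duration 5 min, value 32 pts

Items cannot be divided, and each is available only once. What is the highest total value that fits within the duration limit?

Check high-value combinations within 12 min:
- track 7+track 10: duration 4+8=12, value 52+46=98
- track 7+track 9+track 8: duration 4+3+5=12, value 52+8+32=92
- track 7+track 8: duration 4+5=9, value 52+32=84
- track 7+track 5: duration 4+6=10, value 52+20=72
- track 7+track 9: duration 4+3=7, value 52+8=60
Best: 98 pts.

98 pts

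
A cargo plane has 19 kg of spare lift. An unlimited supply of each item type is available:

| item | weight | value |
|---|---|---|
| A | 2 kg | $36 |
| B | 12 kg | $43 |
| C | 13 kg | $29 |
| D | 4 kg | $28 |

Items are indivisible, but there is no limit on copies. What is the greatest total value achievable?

Best value-per-unit is A at 36/2, and filling with it alone uses weight 9×2=18. No mix of the others beats 9×36 = 324.

$324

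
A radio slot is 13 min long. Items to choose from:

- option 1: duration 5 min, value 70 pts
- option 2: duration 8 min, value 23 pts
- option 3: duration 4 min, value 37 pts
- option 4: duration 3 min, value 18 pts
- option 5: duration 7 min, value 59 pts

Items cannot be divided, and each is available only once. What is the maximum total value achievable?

Check high-value combinations within 13 min:
- option 1+option 5: duration 5+7=12, value 70+59=129
- option 1+option 3+option 4: duration 5+4+3=12, value 70+37+18=125
- option 1+option 3: duration 5+4=9, value 70+37=107
- option 3+option 5: duration 4+7=11, value 37+59=96
Best: 129 pts.

129 pts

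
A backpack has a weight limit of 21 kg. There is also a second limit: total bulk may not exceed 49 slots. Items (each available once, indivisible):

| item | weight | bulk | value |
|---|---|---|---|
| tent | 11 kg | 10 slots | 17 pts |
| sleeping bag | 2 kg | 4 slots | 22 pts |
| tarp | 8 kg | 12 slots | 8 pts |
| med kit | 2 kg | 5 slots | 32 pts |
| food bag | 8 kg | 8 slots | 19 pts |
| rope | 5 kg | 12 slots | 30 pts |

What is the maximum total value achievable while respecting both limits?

103 pts

Feasible sets respecting both limits:
- sleeping bag+med kit+food bag+rope: weight 17, bulk 29, value 103
- tent+sleeping bag+med kit+rope: weight 20, bulk 31, value 101
- sleeping bag+tarp+med kit+rope: weight 17, bulk 33, value 92
- sleeping bag+med kit+rope: weight 9, bulk 21, value 84
Best: 103 pts.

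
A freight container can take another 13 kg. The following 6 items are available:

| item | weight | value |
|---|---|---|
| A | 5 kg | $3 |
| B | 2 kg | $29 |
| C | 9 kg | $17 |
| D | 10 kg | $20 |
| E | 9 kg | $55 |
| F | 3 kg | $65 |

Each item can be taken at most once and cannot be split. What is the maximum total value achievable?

$120

Check high-value combinations within 13 kg:
- E+F: weight 9+3=12, value 55+65=120
- A+B+F: weight 5+2+3=10, value 3+29+65=97
- B+F: weight 2+3=5, value 29+65=94
Best: $120.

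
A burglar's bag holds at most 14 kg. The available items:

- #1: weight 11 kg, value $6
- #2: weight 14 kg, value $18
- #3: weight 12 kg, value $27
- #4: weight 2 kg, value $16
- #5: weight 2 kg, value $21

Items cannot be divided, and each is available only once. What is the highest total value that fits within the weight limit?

$48

Check high-value combinations within 14 kg:
- #3+#5: weight 12+2=14, value 27+21=48
- #3+#4: weight 12+2=14, value 27+16=43
- #4+#5: weight 2+2=4, value 16+21=37
- #3: weight 12, value 27
- #1+#5: weight 11+2=13, value 6+21=27
Best: $48.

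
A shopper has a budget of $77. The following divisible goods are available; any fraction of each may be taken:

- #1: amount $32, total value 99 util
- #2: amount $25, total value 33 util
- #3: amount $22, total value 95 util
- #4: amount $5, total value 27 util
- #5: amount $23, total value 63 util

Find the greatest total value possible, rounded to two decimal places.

Take in order of value per unit:
- #4 (27/5 per unit): all 5 → value 27, running total 27.00
- #3 (95/22 per unit): all 22 → value 95, running total 122.00
- #1 (99/32 per unit): all 32 → value 99, running total 221.00
- #5 (63/23 per unit): 18 of 23 → value 18×63/23 = 49.3043, running total 270.30
Total 270.30.

270.30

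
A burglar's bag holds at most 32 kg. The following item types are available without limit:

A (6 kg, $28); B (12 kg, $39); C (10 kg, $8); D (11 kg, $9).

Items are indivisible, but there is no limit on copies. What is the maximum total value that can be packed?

Best value-per-unit is A at 28/6, and filling with it alone uses weight 5×6=30. No mix of the others beats 5×28 = 140.

$140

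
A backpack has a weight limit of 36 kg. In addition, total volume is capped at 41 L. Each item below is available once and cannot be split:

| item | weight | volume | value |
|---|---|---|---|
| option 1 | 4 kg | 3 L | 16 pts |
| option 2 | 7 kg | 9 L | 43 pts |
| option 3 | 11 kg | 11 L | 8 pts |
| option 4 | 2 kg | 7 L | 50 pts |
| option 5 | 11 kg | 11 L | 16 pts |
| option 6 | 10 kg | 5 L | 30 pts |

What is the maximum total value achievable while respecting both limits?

155 pts

Feasible sets respecting both limits:
- option 1+option 2+option 4+option 5+option 6: weight 34, volume 35, value 155
- option 1+option 2+option 3+option 4+option 6: weight 34, volume 35, value 147
- option 1+option 2+option 4+option 6: weight 23, volume 24, value 139
Best: 155 pts.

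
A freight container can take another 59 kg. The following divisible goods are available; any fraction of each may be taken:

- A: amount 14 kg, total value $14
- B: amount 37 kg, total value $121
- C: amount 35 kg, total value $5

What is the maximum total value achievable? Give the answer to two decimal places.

Take in order of value per unit:
- B (121/37 per unit): all 37 → value 121, running total 121.00
- A (14/14 per unit): all 14 → value 14, running total 135.00
- C (5/35 per unit): 8 of 35 → value 8×5/35 = 1.1429, running total 136.14
Total 136.14.

136.14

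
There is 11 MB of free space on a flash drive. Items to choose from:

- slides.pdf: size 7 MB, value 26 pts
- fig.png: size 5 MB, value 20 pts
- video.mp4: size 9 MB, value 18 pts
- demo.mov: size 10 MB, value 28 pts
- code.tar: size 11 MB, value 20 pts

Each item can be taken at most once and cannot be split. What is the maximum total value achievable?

Check high-value combinations within 11 MB:
- demo.mov: size 10, value 28
- slides.pdf: size 7, value 26
- fig.png: size 5, value 20
Best: 28 pts.

28 pts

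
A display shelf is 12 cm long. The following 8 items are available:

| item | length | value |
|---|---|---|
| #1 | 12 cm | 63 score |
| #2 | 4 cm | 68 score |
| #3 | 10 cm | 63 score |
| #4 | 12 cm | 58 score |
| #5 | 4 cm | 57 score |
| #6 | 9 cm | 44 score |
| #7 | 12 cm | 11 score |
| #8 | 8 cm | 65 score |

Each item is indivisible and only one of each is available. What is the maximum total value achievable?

Check high-value combinations within 12 cm:
- #2+#8: length 4+8=12, value 68+65=133
- #2+#5: length 4+4=8, value 68+57=125
- #5+#8: length 4+8=12, value 57+65=122
- #2: length 4, value 68
- #8: length 8, value 65
Best: 133 score.

133 score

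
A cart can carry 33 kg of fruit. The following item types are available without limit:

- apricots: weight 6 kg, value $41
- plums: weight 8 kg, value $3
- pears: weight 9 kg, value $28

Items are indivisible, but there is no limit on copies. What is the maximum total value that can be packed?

Best value-per-unit is apricots at 41/6, and filling with it alone uses weight 5×6=30. No mix of the others beats 5×41 = 205.

$205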